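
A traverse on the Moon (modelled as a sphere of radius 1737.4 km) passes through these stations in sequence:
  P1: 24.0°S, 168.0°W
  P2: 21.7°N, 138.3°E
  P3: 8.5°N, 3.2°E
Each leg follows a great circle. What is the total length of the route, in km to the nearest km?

5943 km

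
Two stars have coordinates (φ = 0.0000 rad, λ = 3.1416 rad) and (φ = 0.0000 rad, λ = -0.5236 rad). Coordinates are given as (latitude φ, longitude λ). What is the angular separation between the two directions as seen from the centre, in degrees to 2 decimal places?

150.00°

In radians: φ₁ = 0.0000, φ₂ = 0.0000, Δλ = 150.000° = 2.6180 rad.
cos c = sin φ₁ sin φ₂ + cos φ₁ cos φ₂ cos Δλ = (0.0000)(0.0000) + (1.0000)(1.0000)(-0.8660) = -0.86602,
so c = arccos(-0.86602) = 2.61799 rad.
So the angular separation is 150.00°.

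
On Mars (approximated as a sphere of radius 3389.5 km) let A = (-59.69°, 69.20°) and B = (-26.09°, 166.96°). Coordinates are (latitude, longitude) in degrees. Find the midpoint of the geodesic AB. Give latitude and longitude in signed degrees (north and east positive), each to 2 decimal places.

The central angle between A and B is δ = 1.2467 rad.
With f = 0.5, the slerp weights are sin((1−f)δ)/sin δ = 0.6158 and sin(fδ)/sin δ = 0.6158.
Weighted sum of the unit vectors: (0.6158)·(0.1792,0.4718,-0.8633) + (0.6158)·(-0.8749,0.2026,-0.4398) = (-0.4284, 0.4153, -0.8025).
Converting back: φ = atan2(z, √(x²+y²)) = -53.37°, λ = atan2(y, x) = 135.89°.

-53.37°, 135.89°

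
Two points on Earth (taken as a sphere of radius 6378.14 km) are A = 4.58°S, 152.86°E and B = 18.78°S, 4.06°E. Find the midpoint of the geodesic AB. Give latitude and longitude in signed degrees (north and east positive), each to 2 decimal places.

Central angle δ = 2.4679 rad. Interpolating on the sphere with fraction f = 0.5:
P = [sin((1−f)δ)·A + sin(fδ)·B] / sin δ = 1.5128·A + 1.5128·B in Cartesian coordinates,
giving P = (0.0867, 0.7893, -0.6078), i.e. latitude -37.43°, longitude 83.73°.

-37.43°, 83.73°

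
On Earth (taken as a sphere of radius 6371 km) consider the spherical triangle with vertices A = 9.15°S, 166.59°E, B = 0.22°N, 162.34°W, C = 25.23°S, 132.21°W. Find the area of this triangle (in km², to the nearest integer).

7576480 km²

Side lengths (central angles): a = 0.6749, b = 1.0495, c = 0.5642 rad; semiperimeter s = 1.1443.
By l'Huilier's theorem, tan(E/4) = √[tan(s/2) tan((s−a)/2) tan((s−b)/2) tan((s−c)/2)], giving spherical excess E = 0.1867 rad.
Area = E·R² = 0.1867 × (6371)² ≈ 7576480 km².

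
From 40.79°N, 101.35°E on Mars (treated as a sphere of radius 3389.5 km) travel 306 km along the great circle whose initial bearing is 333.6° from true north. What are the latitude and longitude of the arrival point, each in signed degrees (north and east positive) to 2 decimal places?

45.38°, 98.08°

Angular distance δ = d/R = 306/3389.5 = 0.09028 rad; initial bearing θ = 5.8224 rad.
sin φ₂ = sin φ₁ cos δ + cos φ₁ sin δ cos θ = (0.6533)(0.9959) + (0.7571)(0.0902)(0.8957) = 0.7118, so φ₂ = 45.38°.
Δλ = atan2(sin θ sin δ cos φ₁, cos δ − sin φ₁ sin φ₂) = atan2(-0.0303, 0.5309) = -3.272°.
λ₂ = 101.350° − 3.272° = 98.08°.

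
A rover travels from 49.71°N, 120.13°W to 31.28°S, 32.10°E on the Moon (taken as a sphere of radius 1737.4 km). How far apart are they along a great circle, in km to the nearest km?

Let φ₁ = 0.8676 rad, φ₂ = -0.5459 rad, and Δλ = 2.6569 rad.
cos c = sin φ₁ sin φ₂ + cos φ₁ cos φ₂ cos Δλ = (0.7628)(-0.5192) + (0.6467)(0.8546)(-0.8848) = -0.88506,
so c = arccos(-0.88506) = 2.65742 rad.
Distance = R·c = 1737.4 × 2.6574 ≈ 4617 km.

4617 km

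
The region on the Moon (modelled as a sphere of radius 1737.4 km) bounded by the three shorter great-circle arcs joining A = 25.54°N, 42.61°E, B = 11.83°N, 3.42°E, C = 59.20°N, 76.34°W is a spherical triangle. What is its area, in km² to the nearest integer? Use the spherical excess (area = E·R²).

1641411 km²

Side lengths (central angles): a = 1.3024, b = 1.4236, c = 0.6875 rad; semiperimeter s = 1.7067.
By l'Huilier's theorem, tan(E/4) = √[tan(s/2) tan((s−a)/2) tan((s−b)/2) tan((s−c)/2)], giving spherical excess E = 0.5438 rad.
Area = E·R² = 0.5438 × (1737.4)² ≈ 1641411 km².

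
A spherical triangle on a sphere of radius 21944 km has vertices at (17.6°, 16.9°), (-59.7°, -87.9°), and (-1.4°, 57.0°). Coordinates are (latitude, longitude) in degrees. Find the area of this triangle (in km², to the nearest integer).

565096281 km²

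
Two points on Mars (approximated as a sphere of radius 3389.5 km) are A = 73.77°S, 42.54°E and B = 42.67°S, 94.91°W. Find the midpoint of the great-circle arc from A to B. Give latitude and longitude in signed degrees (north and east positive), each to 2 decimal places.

-71.06°, -75.26°

Central angle δ = 1.0479 rad. Interpolating on the sphere with fraction f = 0.5:
P = [sin((1−f)δ)·A + sin(fδ)·B] / sin δ = 0.5775·A + 0.5775·B in Cartesian coordinates,
giving P = (0.0826, -0.3139, -0.9459), i.e. latitude -71.06°, longitude -75.26°.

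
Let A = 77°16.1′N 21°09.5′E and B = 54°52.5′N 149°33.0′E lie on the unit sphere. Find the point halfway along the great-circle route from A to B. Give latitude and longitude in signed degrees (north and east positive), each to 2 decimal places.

75.28°, 128.05°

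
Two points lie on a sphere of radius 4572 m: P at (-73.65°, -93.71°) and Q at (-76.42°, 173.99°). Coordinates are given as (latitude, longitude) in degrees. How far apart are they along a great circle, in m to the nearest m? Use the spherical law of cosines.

With latitudes φ₁ = -73.650°, φ₂ = -76.420° and longitude difference Δλ = -92.300°:
cos c = sin φ₁ sin φ₂ + cos φ₁ cos φ₂ cos Δλ = (-0.9596)(-0.9720) + (0.2815)(0.2348)(-0.0401) = 0.93008,
so c = arccos(0.93008) = 0.37616 rad.
Distance = R·c = 4572 × 0.3762 ≈ 1720 m.

1720 m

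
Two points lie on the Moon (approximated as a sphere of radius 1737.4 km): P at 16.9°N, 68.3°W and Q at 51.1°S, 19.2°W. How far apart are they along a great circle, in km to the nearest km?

2437 km

Let φ₁ = 0.2950 rad, φ₂ = -0.8919 rad, and Δλ = 0.8570 rad.
Haversine: a = sin²(Δφ/2) + cos φ₁ cos φ₂ sin²(Δλ/2) = 0.3127 + (0.9568)(0.6280)(0.1726) = 0.41642.
Central angle c = 2·arcsin(√a) = 1.40285 rad.
Distance = R·c = 1737.4 × 1.4028 ≈ 2437 km.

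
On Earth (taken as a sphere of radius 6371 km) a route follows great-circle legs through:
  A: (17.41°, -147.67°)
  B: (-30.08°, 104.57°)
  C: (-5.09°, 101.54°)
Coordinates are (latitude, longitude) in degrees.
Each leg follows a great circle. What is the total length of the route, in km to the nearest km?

15439 km

Leg A→B: central angle 1.9843 rad, distance 12642.0 km.
Leg B→C: central angle 0.4390 rad, distance 2796.9 km.
Total: 12642.0 + 2796.9 ≈ 15439 km.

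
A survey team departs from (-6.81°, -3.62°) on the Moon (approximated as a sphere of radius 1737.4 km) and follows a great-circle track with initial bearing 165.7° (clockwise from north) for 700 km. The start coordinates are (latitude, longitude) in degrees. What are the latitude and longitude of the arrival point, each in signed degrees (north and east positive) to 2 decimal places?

-29.10°, 2.74°

Angular distance δ = d/R = 700/1737.4 = 0.40290 rad; initial bearing θ = 2.8920 rad.
sin φ₂ = sin φ₁ cos δ + cos φ₁ sin δ cos θ = (-0.1186)(0.9199) + (0.9929)(0.3921)(-0.9690) = -0.4863, so φ₂ = -29.10°.
Δλ = atan2(sin θ sin δ cos φ₁, cos δ − sin φ₁ sin φ₂) = atan2(0.0962, 0.8623) = 6.364°.
λ₂ = -3.620° + 6.364° = 2.74°.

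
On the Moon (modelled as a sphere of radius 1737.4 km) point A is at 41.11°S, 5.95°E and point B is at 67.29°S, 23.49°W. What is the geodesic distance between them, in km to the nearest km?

Let φ₁ = -0.7175 rad, φ₂ = -1.1744 rad, and Δλ = -0.5138 rad.
cos c = sin φ₁ sin φ₂ + cos φ₁ cos φ₂ cos Δλ = (-0.6575)(-0.9225) + (0.7534)(0.3861)(0.8709) = 0.85985,
so c = arccos(0.85985) = 0.53582 rad.
Distance = R·c = 1737.4 × 0.5358 ≈ 931 km.

931 km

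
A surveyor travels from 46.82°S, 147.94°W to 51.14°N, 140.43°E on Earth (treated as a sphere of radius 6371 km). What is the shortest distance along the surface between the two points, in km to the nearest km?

12857 km

Let φ₁ = -0.8172 rad, φ₂ = 0.8926 rad, and Δλ = -1.2502 rad.
cos c = sin φ₁ sin φ₂ + cos φ₁ cos φ₂ cos Δλ = (-0.7292)(0.7787) + (0.6843)(0.6274)(0.3152) = -0.43251,
so c = arccos(-0.43251) = 2.01807 rad.
Distance = R·c = 6371 × 2.0181 ≈ 12857 km.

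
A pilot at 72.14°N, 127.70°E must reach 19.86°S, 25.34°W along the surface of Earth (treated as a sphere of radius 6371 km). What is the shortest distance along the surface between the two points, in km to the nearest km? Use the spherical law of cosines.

In radians: φ₁ = 1.2591, φ₂ = -0.3466, Δλ = -153.040° = -2.6711 rad.
cos c = sin φ₁ sin φ₂ + cos φ₁ cos φ₂ cos Δλ = (0.9518)(-0.3397) + (0.3067)(0.9405)(-0.8913) = -0.58046,
so c = arccos(-0.58046) = 2.19008 rad.
Distance = R·c = 6371 × 2.1901 ≈ 13953 km.

13953 km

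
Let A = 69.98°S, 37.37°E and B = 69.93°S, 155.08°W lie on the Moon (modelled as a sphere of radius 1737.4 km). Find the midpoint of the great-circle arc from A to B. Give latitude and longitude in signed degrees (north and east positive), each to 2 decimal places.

-87.73°, 121.77°

The central angle between A and B is δ = 0.6954 rad.
With f = 0.5, the slerp weights are sin((1−f)δ)/sin δ = 0.5318 and sin(fδ)/sin δ = 0.5318.
Weighted sum of the unit vectors: (0.5318)·(0.2721,0.2078,-0.9396) + (0.5318)·(-0.3112,-0.1446,-0.9393) = (-0.0208, 0.0336, -0.9992).
Converting back: φ = atan2(z, √(x²+y²)) = -87.73°, λ = atan2(y, x) = 121.77°.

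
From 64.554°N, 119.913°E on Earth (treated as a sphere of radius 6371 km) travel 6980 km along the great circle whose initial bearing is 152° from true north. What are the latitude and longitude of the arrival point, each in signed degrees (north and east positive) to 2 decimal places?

Angular distance δ = d/R = 6980/6371 = 1.09559 rad; initial bearing θ = 2.6529 rad.
sin φ₂ = sin φ₁ cos δ + cos φ₁ sin δ cos θ = (0.9030)(0.4575) + (0.4297)(0.8892)(-0.8829) = 0.0758, so φ₂ = 4.35°.
Δλ = atan2(sin θ sin δ cos φ₁, cos δ − sin φ₁ sin φ₂) = atan2(0.1794, 0.3891) = 24.750°.
λ₂ = 119.913° + 24.750° = 144.66°.

4.35°, 144.66°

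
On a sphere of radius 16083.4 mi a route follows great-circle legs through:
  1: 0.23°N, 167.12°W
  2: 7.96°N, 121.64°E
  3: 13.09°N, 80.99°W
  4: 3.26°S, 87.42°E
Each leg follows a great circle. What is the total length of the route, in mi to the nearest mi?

108214 mi

Leg 1→2: central angle 1.2461 rad, distance 20040.9 mi.
Leg 2→3: central angle 2.6041 rad, distance 41882.9 mi.
Leg 3→4: central angle 2.8781 rad, distance 46289.9 mi.
Total: 20040.9 + 41882.9 + 46289.9 ≈ 108214 mi.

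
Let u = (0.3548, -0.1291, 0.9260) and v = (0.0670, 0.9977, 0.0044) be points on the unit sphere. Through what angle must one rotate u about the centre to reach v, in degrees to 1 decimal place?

95.8°

u·v = -0.1010; |u| = 1.0000, |v| = 1.0000.
cos θ = (u·v)/(|u||v|) = -0.1010, so θ = 95.8°.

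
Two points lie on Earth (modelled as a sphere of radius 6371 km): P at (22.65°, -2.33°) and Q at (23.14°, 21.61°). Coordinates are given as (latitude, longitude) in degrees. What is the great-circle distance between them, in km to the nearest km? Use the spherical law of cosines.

2450 km

With latitudes φ₁ = 22.650°, φ₂ = 23.140° and longitude difference Δλ = 23.940°:
cos c = sin φ₁ sin φ₂ + cos φ₁ cos φ₂ cos Δλ = (0.3851)(0.3930) + (0.9229)(0.9195)(0.9140) = 0.92696,
so c = arccos(0.92696) = 0.38458 rad.
Distance = R·c = 6371 × 0.3846 ≈ 2450 km.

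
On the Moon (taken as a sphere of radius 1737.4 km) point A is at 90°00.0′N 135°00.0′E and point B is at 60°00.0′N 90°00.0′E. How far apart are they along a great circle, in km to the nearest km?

910 km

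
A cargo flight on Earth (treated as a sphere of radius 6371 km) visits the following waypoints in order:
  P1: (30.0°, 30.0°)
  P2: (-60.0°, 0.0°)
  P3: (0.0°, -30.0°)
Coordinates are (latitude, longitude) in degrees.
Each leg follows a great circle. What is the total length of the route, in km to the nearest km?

17532 km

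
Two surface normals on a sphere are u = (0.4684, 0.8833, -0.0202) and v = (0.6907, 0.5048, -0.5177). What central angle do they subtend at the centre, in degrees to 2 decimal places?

38.75°

u·v = 0.7799; |u| = 1.0000, |v| = 1.0000.
cos θ = (u·v)/(|u||v|) = 0.7799, so θ = 38.75°.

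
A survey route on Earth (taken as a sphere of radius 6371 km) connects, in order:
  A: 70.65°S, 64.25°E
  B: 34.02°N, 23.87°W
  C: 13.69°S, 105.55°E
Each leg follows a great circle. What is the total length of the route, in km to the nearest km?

Leg A→B: central angle 2.1163 rad, distance 13483.1 km.
Leg B→C: central angle 2.2702 rad, distance 14463.6 km.
Total: 13483.1 + 14463.6 ≈ 27947 km.

27947 km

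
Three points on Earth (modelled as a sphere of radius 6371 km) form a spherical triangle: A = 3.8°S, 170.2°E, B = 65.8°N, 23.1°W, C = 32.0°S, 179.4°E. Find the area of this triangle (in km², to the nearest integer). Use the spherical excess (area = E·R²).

21463900 km²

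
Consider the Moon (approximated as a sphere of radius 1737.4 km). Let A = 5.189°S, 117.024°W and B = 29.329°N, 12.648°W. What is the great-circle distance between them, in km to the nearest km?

3186 km

In radians: φ₁ = -0.0906, φ₂ = 0.5119, Δλ = 104.376° = 1.8217 rad.
Haversine: a = sin²(Δφ/2) + cos φ₁ cos φ₂ sin²(Δλ/2) = 0.0880 + (0.9959)(0.8718)(0.6241) = 0.62994.
Central angle c = 2·arcsin(√a) = 1.83369 rad.
Distance = R·c = 1737.4 × 1.8337 ≈ 3186 km.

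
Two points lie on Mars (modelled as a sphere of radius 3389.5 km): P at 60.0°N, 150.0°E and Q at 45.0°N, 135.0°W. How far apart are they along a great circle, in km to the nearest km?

Let φ₁ = 1.0472 rad, φ₂ = 0.7854 rad, and Δλ = 1.3090 rad.
Haversine: a = sin²(Δφ/2) + cos φ₁ cos φ₂ sin²(Δλ/2) = 0.0170 + (0.5000)(0.7071)(0.3706) = 0.14806.
Central angle c = 2·arcsin(√a) = 0.78995 rad.
Distance = R·c = 3389.5 × 0.7900 ≈ 2678 km.

2678 km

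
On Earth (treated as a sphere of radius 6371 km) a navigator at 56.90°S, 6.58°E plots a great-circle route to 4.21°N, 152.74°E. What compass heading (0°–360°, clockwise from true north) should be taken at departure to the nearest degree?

140°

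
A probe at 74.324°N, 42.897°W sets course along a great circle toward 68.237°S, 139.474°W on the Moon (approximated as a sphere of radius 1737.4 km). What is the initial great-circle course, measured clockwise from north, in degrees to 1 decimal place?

With φ₁ = 1.2972, φ₂ = -1.1910, Δλ = -1.6856 rad, the forward-azimuth formula gives
θ = atan2( sin Δλ cos φ₂ , cos φ₁ sin φ₂ − sin φ₁ cos φ₂ cos Δλ ) = atan2(-0.3683, -0.2101) = -119.70°.
Adding 360° brings this into [0°, 360°): 240.3°.

240.3°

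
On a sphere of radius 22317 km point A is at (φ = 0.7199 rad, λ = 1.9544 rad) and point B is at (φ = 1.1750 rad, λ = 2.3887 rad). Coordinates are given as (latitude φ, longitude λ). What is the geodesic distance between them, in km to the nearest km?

11447 km

With latitudes φ₁ = 41.247°, φ₂ = 67.323° and longitude difference Δλ = 24.884°:
Haversine: a = sin²(Δφ/2) + cos φ₁ cos φ₂ sin²(Δλ/2) = 0.0509 + (0.7519)(0.3855)(0.0464) = 0.06435.
Central angle c = 2·arcsin(√a) = 0.51294 rad.
Distance = R·c = 22317 × 0.5129 ≈ 11447 km.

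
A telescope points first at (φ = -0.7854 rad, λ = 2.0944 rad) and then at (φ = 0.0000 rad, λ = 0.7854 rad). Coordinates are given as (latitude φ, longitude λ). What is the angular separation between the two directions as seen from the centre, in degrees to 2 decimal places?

79.45°

With latitudes φ₁ = -45.000°, φ₂ = 0.000° and longitude difference Δλ = -75.000°:
Haversine: a = sin²(Δφ/2) + cos φ₁ cos φ₂ sin²(Δλ/2) = 0.1464 + (0.7071)(1.0000)(0.3706) = 0.40849.
Central angle c = 2·arcsin(√a) = 1.38675 rad.
So the angular separation is 79.45°.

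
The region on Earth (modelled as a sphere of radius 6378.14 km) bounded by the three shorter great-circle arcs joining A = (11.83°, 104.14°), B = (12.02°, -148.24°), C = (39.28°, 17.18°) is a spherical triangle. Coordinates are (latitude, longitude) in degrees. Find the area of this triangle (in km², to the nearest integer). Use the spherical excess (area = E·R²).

95733849 km²

Side lengths (central angles): a = 2.2154, b = 1.4000, c = 1.8205 rad; semiperimeter s = 2.7179.
By l'Huilier's theorem, tan(E/4) = √[tan(s/2) tan((s−a)/2) tan((s−b)/2) tan((s−c)/2)], giving spherical excess E = 2.3533 rad.
Area = E·R² = 2.3533 × (6378.14)² ≈ 95733849 km².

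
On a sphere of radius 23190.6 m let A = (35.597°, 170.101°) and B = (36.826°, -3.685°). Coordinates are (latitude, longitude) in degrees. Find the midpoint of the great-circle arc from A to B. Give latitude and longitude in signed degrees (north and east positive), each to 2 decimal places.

Central angle δ = 1.8736 rad. Interpolating on the sphere with fraction f = 0.5:
P = [sin((1−f)δ)·A + sin(fδ)·B] / sin δ = 0.8440·A + 0.8440·B in Cartesian coordinates,
giving P = (-0.0019, 0.0746, 0.9972), i.e. latitude 85.72°, longitude 91.44°.

85.72°, 91.44°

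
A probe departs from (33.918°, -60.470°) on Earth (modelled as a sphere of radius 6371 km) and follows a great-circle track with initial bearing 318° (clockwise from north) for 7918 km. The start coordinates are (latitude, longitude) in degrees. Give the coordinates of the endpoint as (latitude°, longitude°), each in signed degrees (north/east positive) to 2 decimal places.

Angular distance δ = d/R = 7918/6371 = 1.24282 rad; initial bearing θ = 5.5501 rad.
sin φ₂ = sin φ₁ cos δ + cos φ₁ sin δ cos θ = (0.5580)(0.3221) + (0.8298)(0.9467)(0.7431) = 0.7636, so φ₂ = 49.78°.
Δλ = atan2(sin θ sin δ cos φ₁, cos δ − sin φ₁ sin φ₂) = atan2(-0.5257, -0.1039) = -101.185°.
λ₂ = -60.470° − 101.185° = -161.66°.

49.78°, -161.66°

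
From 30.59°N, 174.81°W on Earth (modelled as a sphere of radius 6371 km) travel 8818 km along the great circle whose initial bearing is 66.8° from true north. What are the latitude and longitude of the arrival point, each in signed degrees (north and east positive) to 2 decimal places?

25.32°, -82.45°

Angular distance δ = d/R = 8818/6371 = 1.38408 rad; initial bearing θ = 1.1659 rad.
sin φ₂ = sin φ₁ cos δ + cos φ₁ sin δ cos θ = (0.5089)(0.1856) + (0.8608)(0.9826)(0.3939) = 0.4277, so φ₂ = 25.32°.
Δλ = atan2(sin θ sin δ cos φ₁, cos δ − sin φ₁ sin φ₂) = atan2(0.7775, -0.0320) = 92.358°.
λ₂ = -174.810° + 92.358° = -82.45°.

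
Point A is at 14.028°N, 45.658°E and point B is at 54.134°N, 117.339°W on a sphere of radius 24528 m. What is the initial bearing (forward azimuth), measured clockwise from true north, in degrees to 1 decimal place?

349.5°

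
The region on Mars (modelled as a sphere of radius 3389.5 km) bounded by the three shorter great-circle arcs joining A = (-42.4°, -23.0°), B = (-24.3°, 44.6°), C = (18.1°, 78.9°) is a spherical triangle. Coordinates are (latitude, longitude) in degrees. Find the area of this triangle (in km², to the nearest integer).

1903647 km²

Side lengths (central angles): a = 0.9425, b = 1.9329, c = 1.0075 rad; semiperimeter s = 1.9414.
By l'Huilier's theorem, tan(E/4) = √[tan(s/2) tan((s−a)/2) tan((s−b)/2) tan((s−c)/2)], giving spherical excess E = 0.1657 rad.
Area = E·R² = 0.1657 × (3389.5)² ≈ 1903647 km².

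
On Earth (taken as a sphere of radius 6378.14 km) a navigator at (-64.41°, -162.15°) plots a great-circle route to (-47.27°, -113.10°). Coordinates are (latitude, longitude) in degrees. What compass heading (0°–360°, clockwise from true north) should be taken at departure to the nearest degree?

With φ₁ = -1.1242, φ₂ = -0.8250, Δλ = 0.8561 rad, the forward-azimuth formula gives
θ = atan2( sin Δλ cos φ₂ , cos φ₁ sin φ₂ − sin φ₁ cos φ₂ cos Δλ ) = atan2(0.5125, 0.0838) = 80.71°.
So the initial bearing is 81°.

81°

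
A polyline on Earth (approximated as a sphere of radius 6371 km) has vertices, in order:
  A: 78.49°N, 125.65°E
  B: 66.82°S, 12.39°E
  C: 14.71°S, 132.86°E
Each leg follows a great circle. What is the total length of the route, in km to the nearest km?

Leg A→B: central angle 2.7701 rad, distance 17648.6 km.
Leg B→C: central angle 1.5304 rad, distance 9750.3 km.
Total: 17648.6 + 9750.3 ≈ 27399 km.

27399 km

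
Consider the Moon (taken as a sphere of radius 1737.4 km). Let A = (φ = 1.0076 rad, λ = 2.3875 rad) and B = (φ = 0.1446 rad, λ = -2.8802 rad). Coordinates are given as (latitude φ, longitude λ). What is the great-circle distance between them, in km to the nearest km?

Let φ₁ = 1.0076 rad, φ₂ = 0.1446 rad, and Δλ = 1.0155 rad.
cos c = sin φ₁ sin φ₂ + cos φ₁ cos φ₂ cos Δλ = (0.8456)(0.1441) + (0.5339)(0.9896)(0.5272) = 0.40038,
so c = arccos(0.40038) = 1.15887 rad.
Distance = R·c = 1737.4 × 1.1589 ≈ 2013 km.

2013 km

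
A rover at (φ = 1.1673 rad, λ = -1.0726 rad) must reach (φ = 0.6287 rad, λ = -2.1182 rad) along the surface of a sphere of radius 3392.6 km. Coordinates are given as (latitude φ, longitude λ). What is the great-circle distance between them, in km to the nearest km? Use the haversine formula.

2698 km

With latitudes φ₁ = 66.881°, φ₂ = 36.022° and longitude difference Δλ = -59.908°:
Haversine: a = sin²(Δφ/2) + cos φ₁ cos φ₂ sin²(Δλ/2) = 0.0708 + (0.3926)(0.8088)(0.2493) = 0.14996.
Central angle c = 2·arcsin(√a) = 0.79528 rad.
Distance = R·c = 3392.6 × 0.7953 ≈ 2698 km.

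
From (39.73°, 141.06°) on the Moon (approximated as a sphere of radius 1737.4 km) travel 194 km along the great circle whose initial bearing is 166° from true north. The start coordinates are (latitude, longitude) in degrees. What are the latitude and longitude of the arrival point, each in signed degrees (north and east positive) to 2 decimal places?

Angular distance δ = d/R = 194/1737.4 = 0.11166 rad; initial bearing θ = 2.8972 rad.
sin φ₂ = sin φ₁ cos δ + cos φ₁ sin δ cos θ = (0.6392)(0.9938) + (0.7691)(0.1114)(-0.9703) = 0.5520, so φ₂ = 33.51°.
Δλ = atan2(sin θ sin δ cos φ₁, cos δ − sin φ₁ sin φ₂) = atan2(0.0207, 0.6409) = 1.853°.
λ₂ = 141.060° + 1.853° = 142.91°.

33.51°, 142.91°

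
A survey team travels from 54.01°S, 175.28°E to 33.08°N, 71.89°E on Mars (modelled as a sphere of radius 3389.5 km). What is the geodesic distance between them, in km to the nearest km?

With latitudes φ₁ = -54.010°, φ₂ = 33.080° and longitude difference Δλ = -103.390°:
Haversine: a = sin²(Δφ/2) + cos φ₁ cos φ₂ sin²(Δλ/2) = 0.4746 + (0.5876)(0.8379)(0.6158) = 0.77783.
Central angle c = 2·arcsin(√a) = 2.15994 rad.
Distance = R·c = 3389.5 × 2.1599 ≈ 7321 km.

7321 km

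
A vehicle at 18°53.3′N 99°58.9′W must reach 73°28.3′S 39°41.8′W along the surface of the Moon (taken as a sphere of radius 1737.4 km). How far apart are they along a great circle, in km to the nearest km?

With latitudes φ₁ = 18.888°, φ₂ = -73.472° and longitude difference Δλ = 60.285°:
cos c = sin φ₁ sin φ₂ + cos φ₁ cos φ₂ cos Δλ = (0.3237)(-0.9587) + (0.9462)(0.2845)(0.4957) = -0.17692,
so c = arccos(-0.17692) = 1.74866 rad.
Distance = R·c = 1737.4 × 1.7487 ≈ 3038 km.

3038 km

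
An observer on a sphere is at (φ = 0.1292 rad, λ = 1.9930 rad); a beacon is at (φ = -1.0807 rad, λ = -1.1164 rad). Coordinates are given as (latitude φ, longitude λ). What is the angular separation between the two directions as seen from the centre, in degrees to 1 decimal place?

Let φ₁ = 0.1292 rad, φ₂ = -1.0807 rad, and Δλ = -3.1094 rad.
Haversine: a = sin²(Δφ/2) + cos φ₁ cos φ₂ sin²(Δλ/2) = 0.3234 + (0.9917)(0.4707)(0.9997) = 0.79011.
Central angle c = 2·arcsin(√a) = 2.18980 rad.
So the angular separation is 125.5°.

125.5°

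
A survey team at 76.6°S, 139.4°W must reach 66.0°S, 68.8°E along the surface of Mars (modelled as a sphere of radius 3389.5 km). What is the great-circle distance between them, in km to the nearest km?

In radians: φ₁ = -1.3369, φ₂ = -1.1519, Δλ = -151.800° = -2.6494 rad.
cos c = sin φ₁ sin φ₂ + cos φ₁ cos φ₂ cos Δλ = (-0.9728)(-0.9135) + (0.2317)(0.4067)(-0.8813) = 0.80560,
so c = arccos(0.80560) = 0.63410 rad.
Distance = R·c = 3389.5 × 0.6341 ≈ 2149 km.

2149 km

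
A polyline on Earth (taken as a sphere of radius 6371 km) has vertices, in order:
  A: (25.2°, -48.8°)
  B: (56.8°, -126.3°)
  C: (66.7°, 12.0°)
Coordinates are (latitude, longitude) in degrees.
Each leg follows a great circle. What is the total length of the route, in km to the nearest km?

12790 km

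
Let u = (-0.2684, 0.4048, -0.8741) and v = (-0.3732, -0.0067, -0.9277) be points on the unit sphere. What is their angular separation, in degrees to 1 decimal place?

u·v = 0.9084; |u| = 1.0000, |v| = 1.0000.
cos θ = (u·v)/(|u||v|) = 0.9084, so θ = 24.7°.

24.7°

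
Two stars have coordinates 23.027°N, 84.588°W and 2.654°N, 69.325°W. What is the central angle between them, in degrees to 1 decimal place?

With latitudes φ₁ = 23.027°, φ₂ = 2.654° and longitude difference Δλ = 15.263°:
Haversine: a = sin²(Δφ/2) + cos φ₁ cos φ₂ sin²(Δλ/2) = 0.0313 + (0.9203)(0.9989)(0.0176) = 0.04749.
Central angle c = 2·arcsin(√a) = 0.43937 rad.
So the angular separation is 25.2°.

25.2°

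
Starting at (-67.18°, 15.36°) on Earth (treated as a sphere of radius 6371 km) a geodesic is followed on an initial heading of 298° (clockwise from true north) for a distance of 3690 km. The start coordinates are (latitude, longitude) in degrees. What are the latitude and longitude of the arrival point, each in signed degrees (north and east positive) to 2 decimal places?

Angular distance δ = d/R = 3690/6371 = 0.57919 rad; initial bearing θ = 5.2011 rad.
sin φ₂ = sin φ₁ cos δ + cos φ₁ sin δ cos θ = (-0.9217)(0.8369) + (0.3878)(0.5473)(0.4695) = -0.6717, so φ₂ = -42.20°.
Δλ = atan2(sin θ sin δ cos φ₁, cos δ − sin φ₁ sin φ₂) = atan2(-0.1874, 0.2177) = -40.722°.
λ₂ = 15.360° − 40.722° = -25.36°.

-42.20°, -25.36°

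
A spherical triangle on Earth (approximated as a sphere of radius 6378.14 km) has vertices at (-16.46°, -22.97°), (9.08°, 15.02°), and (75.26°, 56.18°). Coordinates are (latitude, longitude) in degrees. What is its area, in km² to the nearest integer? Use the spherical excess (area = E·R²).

20991931 km²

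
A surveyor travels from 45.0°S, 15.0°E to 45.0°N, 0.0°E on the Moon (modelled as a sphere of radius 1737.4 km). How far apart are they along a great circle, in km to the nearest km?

2759 km

With latitudes φ₁ = -45.000°, φ₂ = 45.000° and longitude difference Δλ = -15.000°:
cos c = sin φ₁ sin φ₂ + cos φ₁ cos φ₂ cos Δλ = (-0.7071)(0.7071) + (0.7071)(0.7071)(0.9659) = -0.01704,
so c = arccos(-0.01704) = 1.58783 rad.
Distance = R·c = 1737.4 × 1.5878 ≈ 2759 km.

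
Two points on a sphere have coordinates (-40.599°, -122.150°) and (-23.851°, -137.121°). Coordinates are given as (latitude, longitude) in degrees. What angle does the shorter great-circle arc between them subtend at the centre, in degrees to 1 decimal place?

With latitudes φ₁ = -40.599°, φ₂ = -23.851° and longitude difference Δλ = -14.971°:
cos c = sin φ₁ sin φ₂ + cos φ₁ cos φ₂ cos Δλ = (-0.6508)(-0.4044) + (0.7593)(0.9146)(0.9661) = 0.93401,
so c = arccos(0.93401) = 0.36532 rad.
So the angular separation is 20.9°.

20.9°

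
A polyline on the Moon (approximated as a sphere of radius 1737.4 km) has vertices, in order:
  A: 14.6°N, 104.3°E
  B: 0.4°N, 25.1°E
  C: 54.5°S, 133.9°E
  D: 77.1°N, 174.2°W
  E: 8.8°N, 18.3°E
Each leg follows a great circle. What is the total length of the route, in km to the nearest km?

Leg A→B: central angle 1.3867 rad, distance 2409.2 km.
Leg B→C: central angle 1.7648 rad, distance 3066.2 km.
Leg C→D: central angle 2.3654 rad, distance 4109.6 km.
Leg D→E: central angle 1.6371 rad, distance 2844.3 km.
Total: 2409.2 + 3066.2 + 4109.6 + 2844.3 ≈ 12429 km.

12429 km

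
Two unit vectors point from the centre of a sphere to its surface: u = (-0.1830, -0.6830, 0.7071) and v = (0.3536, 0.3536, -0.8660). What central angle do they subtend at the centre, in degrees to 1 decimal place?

156.7°

u·v = -0.9186; |u| = 1.0000, |v| = 1.0000.
cos θ = (u·v)/(|u||v|) = -0.9186, so θ = 156.7°.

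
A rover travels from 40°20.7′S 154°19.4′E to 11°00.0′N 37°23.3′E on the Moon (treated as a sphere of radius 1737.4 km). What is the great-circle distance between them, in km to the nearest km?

3564 km

With latitudes φ₁ = -40.345°, φ₂ = 11.000° and longitude difference Δλ = -116.935°:
Haversine: a = sin²(Δφ/2) + cos φ₁ cos φ₂ sin²(Δλ/2) = 0.1877 + (0.7622)(0.9816)(0.7265) = 0.73121.
Central angle c = 2·arcsin(√a) = 2.05153 rad.
Distance = R·c = 1737.4 × 2.0515 ≈ 3564 km.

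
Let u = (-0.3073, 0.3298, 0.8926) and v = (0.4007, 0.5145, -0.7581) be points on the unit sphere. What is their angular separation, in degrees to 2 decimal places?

u·v = -0.6301; |u| = 1.0000, |v| = 1.0000.
cos θ = (u·v)/(|u||v|) = -0.6302, so θ = 129.06°.

129.06°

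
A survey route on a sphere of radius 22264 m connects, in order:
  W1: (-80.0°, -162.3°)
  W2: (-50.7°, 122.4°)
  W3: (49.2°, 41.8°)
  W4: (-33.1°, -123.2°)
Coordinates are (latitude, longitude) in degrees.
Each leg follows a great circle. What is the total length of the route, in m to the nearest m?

Leg W1→W2: central angle 0.6600 rad, distance 14694.2 m.
Leg W2→W3: central angle 2.1155 rad, distance 47100.4 m.
Leg W3→W4: central angle 2.7997 rad, distance 62332.9 m.
Total: 14694.2 + 47100.4 + 62332.9 ≈ 124127 m.

124127 m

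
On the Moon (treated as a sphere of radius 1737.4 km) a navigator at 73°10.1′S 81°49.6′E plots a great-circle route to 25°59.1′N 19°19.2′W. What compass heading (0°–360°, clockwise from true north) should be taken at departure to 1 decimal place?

267.4°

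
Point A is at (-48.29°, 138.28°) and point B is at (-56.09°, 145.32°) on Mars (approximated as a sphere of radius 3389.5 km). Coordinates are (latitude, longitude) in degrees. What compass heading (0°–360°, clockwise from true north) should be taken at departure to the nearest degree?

154°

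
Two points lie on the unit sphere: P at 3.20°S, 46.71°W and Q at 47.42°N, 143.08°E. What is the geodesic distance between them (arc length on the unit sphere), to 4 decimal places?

2.3558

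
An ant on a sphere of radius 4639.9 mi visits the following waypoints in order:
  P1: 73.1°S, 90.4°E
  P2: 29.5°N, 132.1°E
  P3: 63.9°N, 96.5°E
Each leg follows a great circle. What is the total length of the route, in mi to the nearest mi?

Leg P1→P2: central angle 1.8569 rad, distance 8616.0 mi.
Leg P2→P3: central angle 0.7174 rad, distance 3328.4 mi.
Total: 8616.0 + 3328.4 ≈ 11944 mi.

11944 mi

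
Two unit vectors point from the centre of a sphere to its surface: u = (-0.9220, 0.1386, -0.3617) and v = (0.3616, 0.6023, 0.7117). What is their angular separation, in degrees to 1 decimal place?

u·v = -0.5073; |u| = 1.0001, |v| = 1.0000.
cos θ = (u·v)/(|u||v|) = -0.5073, so θ = 120.5°.

120.5°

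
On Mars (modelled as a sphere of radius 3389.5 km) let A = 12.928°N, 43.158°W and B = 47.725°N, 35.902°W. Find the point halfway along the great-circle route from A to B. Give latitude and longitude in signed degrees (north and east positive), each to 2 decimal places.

The central angle between A and B is δ = 0.6165 rad.
With f = 0.5, the slerp weights are sin((1−f)δ)/sin δ = 0.5247 and sin(fδ)/sin δ = 0.5247.
Weighted sum of the unit vectors: (0.5247)·(0.7110,-0.6667,0.2237) + (0.5247)·(0.5449,-0.3945,0.7399) = (0.6590, -0.5568, 0.5057).
Converting back: φ = atan2(z, √(x²+y²)) = 30.37°, λ = atan2(y, x) = -40.20°.

30.37°, -40.20°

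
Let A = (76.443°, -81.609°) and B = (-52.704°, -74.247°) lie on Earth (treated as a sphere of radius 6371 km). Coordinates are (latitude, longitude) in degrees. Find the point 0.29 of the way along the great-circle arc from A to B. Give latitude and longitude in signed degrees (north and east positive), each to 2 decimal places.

The central angle between A and B is δ = 2.2556 rad.
With f = 0.29, the slerp weights are sin((1−f)δ)/sin δ = 1.2904 and sin(fδ)/sin δ = 0.7855.
Weighted sum of the unit vectors: (1.2904)·(0.0342,-0.2319,0.9721) + (0.7855)·(0.1645,-0.5832,-0.7955) = (0.1734, -0.7574, 0.6296).
Converting back: φ = atan2(z, √(x²+y²)) = 39.02°, λ = atan2(y, x) = -77.11°.

39.02°, -77.11°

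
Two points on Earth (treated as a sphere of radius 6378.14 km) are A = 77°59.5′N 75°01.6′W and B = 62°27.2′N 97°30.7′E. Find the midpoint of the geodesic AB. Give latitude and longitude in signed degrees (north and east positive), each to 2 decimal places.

82.13°, 91.49°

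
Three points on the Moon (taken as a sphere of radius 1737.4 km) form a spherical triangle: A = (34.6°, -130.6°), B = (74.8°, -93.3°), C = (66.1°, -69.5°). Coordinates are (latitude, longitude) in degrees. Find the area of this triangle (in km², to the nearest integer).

Side lengths (central angles): a = 0.2030, b = 0.8226, c = 0.7675 rad; semiperimeter s = 0.8966.
By l'Huilier's theorem, tan(E/4) = √[tan(s/2) tan((s−a)/2) tan((s−b)/2) tan((s−c)/2)], giving spherical excess E = 0.0815 rad.
Area = E·R² = 0.0815 × (1737.4)² ≈ 246091 km².

246091 km²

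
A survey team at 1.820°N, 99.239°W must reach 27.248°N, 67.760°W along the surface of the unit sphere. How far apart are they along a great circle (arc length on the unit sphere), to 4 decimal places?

With latitudes φ₁ = 1.820°, φ₂ = 27.248° and longitude difference Δλ = 31.479°:
Haversine: a = sin²(Δφ/2) + cos φ₁ cos φ₂ sin²(Δλ/2) = 0.0484 + (0.9995)(0.8890)(0.0736) = 0.11382.
Central angle c = 2·arcsin(√a) = 0.68826 rad.
On the unit sphere the arc length equals the central angle: 0.6883.

0.6883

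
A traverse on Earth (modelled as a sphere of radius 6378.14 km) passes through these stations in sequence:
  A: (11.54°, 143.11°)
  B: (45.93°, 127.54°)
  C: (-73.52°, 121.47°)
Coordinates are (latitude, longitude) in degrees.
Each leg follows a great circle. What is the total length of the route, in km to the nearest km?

17407 km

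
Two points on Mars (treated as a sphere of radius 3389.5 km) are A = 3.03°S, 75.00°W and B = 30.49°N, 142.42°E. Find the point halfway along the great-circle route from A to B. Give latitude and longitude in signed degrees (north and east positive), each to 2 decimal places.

Central angle δ = 2.3606 rad. Interpolating on the sphere with fraction f = 0.5:
P = [sin((1−f)δ)·A + sin(fδ)·B] / sin δ = 1.3136·A + 1.3136·B in Cartesian coordinates,
giving P = (-0.5576, -0.5767, 0.5971), i.e. latitude 36.66°, longitude -134.03°.

36.66°, -134.03°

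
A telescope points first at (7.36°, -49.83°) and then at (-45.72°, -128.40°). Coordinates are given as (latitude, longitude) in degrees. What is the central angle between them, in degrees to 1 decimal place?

87.4°

With latitudes φ₁ = 7.360°, φ₂ = -45.720° and longitude difference Δλ = -78.570°:
cos c = sin φ₁ sin φ₂ + cos φ₁ cos φ₂ cos Δλ = (0.1281)(-0.7159) + (0.9918)(0.6982)(0.1982) = 0.04550,
so c = arccos(0.04550) = 1.52528 rad.
So the angular separation is 87.4°.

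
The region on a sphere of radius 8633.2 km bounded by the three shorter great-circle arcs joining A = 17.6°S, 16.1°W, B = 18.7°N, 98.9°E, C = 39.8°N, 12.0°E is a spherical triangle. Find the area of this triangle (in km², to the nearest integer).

Side lengths (central angles): a = 1.3237, b = 1.1013, c = 2.0698 rad; semiperimeter s = 2.2474.
By l'Huilier's theorem, tan(E/4) = √[tan(s/2) tan((s−a)/2) tan((s−b)/2) tan((s−c)/2)], giving spherical excess E = 0.9581 rad.
Area = E·R² = 0.9581 × (8633.2)² ≈ 71410855 km².

71410855 km²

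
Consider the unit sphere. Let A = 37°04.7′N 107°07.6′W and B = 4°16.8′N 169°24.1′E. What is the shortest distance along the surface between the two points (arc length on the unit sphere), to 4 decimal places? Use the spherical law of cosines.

1.4349

With latitudes φ₁ = 37.078°, φ₂ = 4.280° and longitude difference Δλ = -83.472°:
cos c = sin φ₁ sin φ₂ + cos φ₁ cos φ₂ cos Δλ = (0.6029)(0.0746) + (0.7978)(0.9972)(0.1137) = 0.13545,
so c = arccos(0.13545) = 1.43493 rad.
On the unit sphere the arc length equals the central angle: 1.4349.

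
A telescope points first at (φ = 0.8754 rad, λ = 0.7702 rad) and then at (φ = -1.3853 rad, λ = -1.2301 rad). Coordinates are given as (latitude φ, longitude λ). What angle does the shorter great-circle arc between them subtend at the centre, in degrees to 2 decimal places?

143.50°

With latitudes φ₁ = 50.157°, φ₂ = -79.372° and longitude difference Δλ = -114.609°:
Haversine: a = sin²(Δφ/2) + cos φ₁ cos φ₂ sin²(Δλ/2) = 0.8182 + (0.6407)(0.1844)(0.7082) = 0.90192.
Central angle c = 2·arcsin(√a) = 2.50451 rad.
So the angular separation is 143.50°.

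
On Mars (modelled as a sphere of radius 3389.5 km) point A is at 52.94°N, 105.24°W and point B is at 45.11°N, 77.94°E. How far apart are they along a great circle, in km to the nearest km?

4846 km

With latitudes φ₁ = 52.940°, φ₂ = 45.110° and longitude difference Δλ = -176.820°:
Haversine: a = sin²(Δφ/2) + cos φ₁ cos φ₂ sin²(Δλ/2) = 0.0047 + (0.6027)(0.7057)(0.9992) = 0.42965.
Central angle c = 2·arcsin(√a) = 1.42964 rad.
Distance = R·c = 3389.5 × 1.4296 ≈ 4846 km.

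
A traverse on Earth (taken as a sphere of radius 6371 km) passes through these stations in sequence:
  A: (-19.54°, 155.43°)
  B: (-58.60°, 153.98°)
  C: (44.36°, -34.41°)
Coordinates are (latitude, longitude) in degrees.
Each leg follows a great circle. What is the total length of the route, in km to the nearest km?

Leg A→B: central angle 0.6820 rad, distance 4344.9 km.
Leg B→C: central angle 2.8773 rad, distance 18331.5 km.
Total: 4344.9 + 18331.5 ≈ 22676 km.

22676 km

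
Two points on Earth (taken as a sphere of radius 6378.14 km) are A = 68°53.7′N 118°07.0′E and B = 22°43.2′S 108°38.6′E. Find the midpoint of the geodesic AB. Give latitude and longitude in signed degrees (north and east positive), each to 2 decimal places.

The central angle between A and B is δ = 1.6035 rad.
With f = 0.5, the slerp weights are sin((1−f)δ)/sin δ = 0.7190 and sin(fδ)/sin δ = 0.7190.
Weighted sum of the unit vectors: (0.7190)·(-0.1697,0.3176,0.9329) + (0.7190)·(-0.2949,0.8740,-0.3862) = (-0.3340, 0.8567, 0.3931).
Converting back: φ = atan2(z, √(x²+y²)) = 23.14°, λ = atan2(y, x) = 111.30°.

23.14°, 111.30°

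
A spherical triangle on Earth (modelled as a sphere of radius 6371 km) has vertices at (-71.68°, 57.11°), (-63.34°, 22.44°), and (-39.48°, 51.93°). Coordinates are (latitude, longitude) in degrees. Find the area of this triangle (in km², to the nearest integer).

Side lengths (central angles): a = 0.5163, b = 0.5639, c = 0.2677 rad; semiperimeter s = 0.6739.
By l'Huilier's theorem, tan(E/4) = √[tan(s/2) tan((s−a)/2) tan((s−b)/2) tan((s−c)/2)], giving spherical excess E = 0.0709 rad.
Area = E·R² = 0.0709 × (6371)² ≈ 2876174 km².

2876174 km²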